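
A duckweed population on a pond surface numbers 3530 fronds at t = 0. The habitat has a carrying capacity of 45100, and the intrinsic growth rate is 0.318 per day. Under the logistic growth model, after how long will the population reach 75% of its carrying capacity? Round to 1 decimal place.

11.2 days

A = (K − N₀)/N₀ = (45100 − 3530)/3530 = 11.776.
Solve 45100/(1 + 11.776·e^(−0.318t)) = 33825: 1 + 11.776·e^(−0.318t) = 1.3333, so e^(−0.318t) = 0.0283057.
−0.318·t = ln(0.0283057) = -3.5647, so t = 3.5647/0.318 = 11.21.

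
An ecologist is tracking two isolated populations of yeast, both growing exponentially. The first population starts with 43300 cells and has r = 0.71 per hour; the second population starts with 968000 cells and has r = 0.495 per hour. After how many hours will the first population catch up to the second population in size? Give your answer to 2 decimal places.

Set 43300·e^(0.71t) = 968000·e^(0.495t).
e^((0.71 − 0.495)t) = 968000/43300 → e^(0.215·t) = 22.356.
0.215·t = ln(22.356) = 3.1071, so t = 3.1071/0.215 = 14.452.

14.45 hours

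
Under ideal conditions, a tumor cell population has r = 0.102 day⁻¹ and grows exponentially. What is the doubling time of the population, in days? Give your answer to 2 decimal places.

Doubling time t_d = ln(2)/r = 0.6931/0.102 = 6.7956.

6.80 days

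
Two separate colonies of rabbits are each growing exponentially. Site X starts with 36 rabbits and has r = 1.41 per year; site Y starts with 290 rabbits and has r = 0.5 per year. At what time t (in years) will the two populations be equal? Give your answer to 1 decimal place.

Set 36·e^(1.41t) = 290·e^(0.5t).
e^((1.41 − 0.5)t) = 290/36 → e^(0.91·t) = 8.0556.
0.91·t = ln(8.0556) = 2.0864, so t = 2.0864/0.91 = 2.2927.

2.3 years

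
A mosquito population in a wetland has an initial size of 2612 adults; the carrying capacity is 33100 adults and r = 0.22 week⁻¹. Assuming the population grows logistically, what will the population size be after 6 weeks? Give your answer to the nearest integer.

8038 adults

A = (K − N₀)/N₀ = (33100 − 2612)/2612 = 11.672.
N(t) = K/(1 + A·e^(−rt)) = 33100/(1 + 11.672×e^(−0.22×6)).
e^(−1.32) = 0.26714; denominator = 1 + 11.672×0.26714 = 4.1181.
N = 33100/4.1181 = 8037.73.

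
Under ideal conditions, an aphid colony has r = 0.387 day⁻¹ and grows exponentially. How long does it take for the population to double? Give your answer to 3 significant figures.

1.79 days

Doubling time t_d = ln(2)/r = 0.6931/0.387 = 1.7911.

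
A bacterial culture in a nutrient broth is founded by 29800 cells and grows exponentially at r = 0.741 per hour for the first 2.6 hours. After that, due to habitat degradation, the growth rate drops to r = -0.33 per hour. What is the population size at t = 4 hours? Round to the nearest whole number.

Phase 1: N(2.6) = 29800·e^(0.741×2.6) = 29800·e^1.927 = 204611.
Phase 2 runs for 4 − 2.6 = 1.4 hours at r = -0.33.
N(4) = 204611·e^(-0.33×1.4) = 204611·e^-0.462 = 128909.

128909 cells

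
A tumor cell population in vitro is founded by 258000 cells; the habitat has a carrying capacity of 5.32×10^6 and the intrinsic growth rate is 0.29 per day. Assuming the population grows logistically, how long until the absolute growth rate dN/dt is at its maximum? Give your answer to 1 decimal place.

Logistic growth is fastest at N = K/2 = 2.66×10^6.
A = (K − N₀)/N₀ = 19.62. Set K/(1 + A·e^(−rt)) = K/2 → A·e^(−rt) = 1.
e^(−0.29t) = 1/19.62 = 0.050968, so t = ln(19.62)/0.29 = 2.9766/0.29 = 10.264.

10.3 days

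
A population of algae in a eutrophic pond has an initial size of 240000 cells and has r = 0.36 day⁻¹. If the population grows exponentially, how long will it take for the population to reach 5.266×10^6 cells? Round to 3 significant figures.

8.58 days

Set N₀·e^(rt) = 5.266×10^6: e^(0.36·t) = 5.266×10^6/240000 = 21.942.
0.36·t = ln(21.942) = 3.0884, so t = 3.0884/0.36 = 8.5789.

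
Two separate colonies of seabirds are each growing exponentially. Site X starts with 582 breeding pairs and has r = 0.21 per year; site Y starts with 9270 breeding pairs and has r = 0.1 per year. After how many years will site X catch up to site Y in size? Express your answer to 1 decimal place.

Set 582·e^(0.21t) = 9270·e^(0.1t).
e^((0.21 − 0.1)t) = 9270/582 → e^(0.11·t) = 15.928.
0.11·t = ln(15.928) = 2.7681, so t = 2.7681/0.11 = 25.164.

25.2 years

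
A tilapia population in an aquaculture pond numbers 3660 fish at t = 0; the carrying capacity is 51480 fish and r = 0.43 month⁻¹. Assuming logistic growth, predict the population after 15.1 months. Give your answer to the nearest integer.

50481 fish

A = (K − N₀)/N₀ = (51480 − 3660)/3660 = 13.066.
N(t) = K/(1 + A·e^(−rt)) = 51480/(1 + 13.066×e^(−0.43×15.1)).
e^(−6.493) = 0.001514; denominator = 1 + 13.066×0.001514 = 1.0198.
N = 51480/1.0198 = 50481.4.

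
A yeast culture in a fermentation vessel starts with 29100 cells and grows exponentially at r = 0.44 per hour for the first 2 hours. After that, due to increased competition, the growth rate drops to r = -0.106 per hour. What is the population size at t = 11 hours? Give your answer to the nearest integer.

Phase 1: N(2) = 29100·e^(0.44×2) = 29100·e^0.88 = 70157.2.
Phase 2 runs for 11 − 2 = 9 hours at r = -0.106.
N(11) = 70157.2·e^(-0.106×9) = 70157.2·e^-0.954 = 27024.3.

27024 cells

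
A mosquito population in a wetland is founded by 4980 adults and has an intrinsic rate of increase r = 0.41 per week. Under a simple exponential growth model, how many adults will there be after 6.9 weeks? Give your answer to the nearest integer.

84304 adults

N(t) = N₀·e^(rt) = 4980 × e^(0.41×6.9) = 4980 × e^2.829.
e^2.829 ≈ 16.929, so N ≈ 4980 × 16.929 = 84304.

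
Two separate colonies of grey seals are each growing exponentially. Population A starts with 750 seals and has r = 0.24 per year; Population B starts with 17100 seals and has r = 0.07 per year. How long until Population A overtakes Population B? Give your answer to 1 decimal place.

Set 750·e^(0.24t) = 17100·e^(0.07t).
e^((0.24 − 0.07)t) = 17100/750 → e^(0.17·t) = 22.8.
0.17·t = ln(22.8) = 3.1268, so t = 3.1268/0.17 = 18.393.

18.4 years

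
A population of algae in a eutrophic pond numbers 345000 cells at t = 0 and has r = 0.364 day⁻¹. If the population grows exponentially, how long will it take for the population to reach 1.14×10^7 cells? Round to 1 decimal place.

Set N₀·e^(rt) = 1.14×10^7: e^(0.364·t) = 1.14×10^7/345000 = 33.043.
0.364·t = ln(33.043) = 3.4978, so t = 3.4978/0.364 = 9.6094.

9.6 days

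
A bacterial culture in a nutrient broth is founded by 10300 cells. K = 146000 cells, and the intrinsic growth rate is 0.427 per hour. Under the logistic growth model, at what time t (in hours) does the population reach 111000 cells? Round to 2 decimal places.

8.74 hours

A = (K − N₀)/N₀ = (146000 − 10300)/10300 = 13.175.
Solve 146000/(1 + 13.175·e^(−0.427t)) = 111000: 1 + 13.175·e^(−0.427t) = 1.3153, so e^(−0.427t) = 0.0239333.
−0.427·t = ln(0.0239333) = -3.7325, so t = 3.7325/0.427 = 8.7412.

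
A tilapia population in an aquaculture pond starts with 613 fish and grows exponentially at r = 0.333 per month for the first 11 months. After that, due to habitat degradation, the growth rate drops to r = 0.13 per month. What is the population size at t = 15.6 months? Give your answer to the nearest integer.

43450 fish

Phase 1: N(11) = 613·e^(0.333×11) = 613·e^3.663 = 23893.6.
Phase 2 runs for 15.6 − 11 = 4.6 months at r = 0.13.
N(15.6) = 23893.6·e^(0.13×4.6) = 23893.6·e^0.598 = 43449.9.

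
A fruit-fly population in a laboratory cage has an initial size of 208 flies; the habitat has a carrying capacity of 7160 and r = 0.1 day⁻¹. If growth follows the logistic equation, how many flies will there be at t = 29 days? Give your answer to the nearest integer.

A = (K − N₀)/N₀ = (7160 − 208)/208 = 33.423.
N(t) = K/(1 + A·e^(−rt)) = 7160/(1 + 33.423×e^(−0.1×29)).
e^(−2.9) = 0.055023; denominator = 1 + 33.423×0.055023 = 2.839.
N = 7160/2.839 = 2521.97.

2522 flies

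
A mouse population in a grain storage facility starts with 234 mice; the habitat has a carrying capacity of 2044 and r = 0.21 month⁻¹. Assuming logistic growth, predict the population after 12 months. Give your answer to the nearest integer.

A = (K − N₀)/N₀ = (2044 − 234)/234 = 7.735.
N(t) = K/(1 + A·e^(−rt)) = 2044/(1 + 7.735×e^(−0.21×12)).
e^(−2.52) = 0.08046; denominator = 1 + 7.735×0.08046 = 1.6224.
N = 2044/1.6224 = 1259.89.

1260 mice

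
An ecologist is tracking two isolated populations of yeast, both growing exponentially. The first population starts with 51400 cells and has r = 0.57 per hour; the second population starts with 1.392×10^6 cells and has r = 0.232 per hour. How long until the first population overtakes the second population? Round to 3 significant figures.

Set 51400·e^(0.57t) = 1.392×10^6·e^(0.232t).
e^((0.57 − 0.232)t) = 1.392×10^6/51400 → e^(0.338·t) = 27.082.
0.338·t = ln(27.082) = 3.2989, so t = 3.2989/0.338 = 9.7599.

9.76 hours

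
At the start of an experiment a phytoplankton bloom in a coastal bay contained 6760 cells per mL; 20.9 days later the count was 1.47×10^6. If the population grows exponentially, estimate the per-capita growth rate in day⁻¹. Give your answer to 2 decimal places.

From N(t) = N₀·e^(rt): e^(r·20.9) = 1.47×10^6/6760 = 217.46.
r·20.9 = ln(217.46) = 5.382, so r = 5.382/20.9 = 0.25751.

0.26 per day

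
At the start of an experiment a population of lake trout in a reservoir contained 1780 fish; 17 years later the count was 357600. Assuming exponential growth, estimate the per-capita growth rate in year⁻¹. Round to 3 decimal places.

0.312 per year

From N(t) = N₀·e^(rt): e^(r·17) = 357600/1780 = 200.9.
r·17 = ln(200.9) = 5.3028, so r = 5.3028/17 = 0.31193.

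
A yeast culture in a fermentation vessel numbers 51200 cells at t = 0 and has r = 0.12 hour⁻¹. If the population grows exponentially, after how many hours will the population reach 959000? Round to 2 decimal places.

24.42 hours

Set N₀·e^(rt) = 959000: e^(0.12·t) = 959000/51200 = 18.73.
0.12·t = ln(18.73) = 2.9302, so t = 2.9302/0.12 = 24.418.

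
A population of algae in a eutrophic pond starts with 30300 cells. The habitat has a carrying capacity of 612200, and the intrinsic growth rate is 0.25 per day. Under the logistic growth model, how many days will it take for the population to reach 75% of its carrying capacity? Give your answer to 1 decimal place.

A = (K − N₀)/N₀ = (612200 − 30300)/30300 = 19.205.
Solve 612200/(1 + 19.205·e^(−0.25t)) = 459150: 1 + 19.205·e^(−0.25t) = 1.3333, so e^(−0.25t) = 0.0173569.
−0.25·t = ln(0.0173569) = -4.0538, so t = 4.0538/0.25 = 16.215.

16.2 days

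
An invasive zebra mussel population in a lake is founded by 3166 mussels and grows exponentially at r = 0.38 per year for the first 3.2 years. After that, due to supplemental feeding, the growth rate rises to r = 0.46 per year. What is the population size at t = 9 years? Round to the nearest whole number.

153926 mussels

Phase 1: N(3.2) = 3166·e^(0.38×3.2) = 3166·e^1.216 = 10681.
Phase 2 runs for 9 − 3.2 = 5.8 years at r = 0.46.
N(9) = 10681·e^(0.46×5.8) = 10681·e^2.668 = 153926.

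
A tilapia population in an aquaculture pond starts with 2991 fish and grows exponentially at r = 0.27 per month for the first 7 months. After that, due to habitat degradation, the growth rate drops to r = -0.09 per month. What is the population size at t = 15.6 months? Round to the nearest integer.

9130 fish

Phase 1: N(7) = 2991·e^(0.27×7) = 2991·e^1.89 = 19798.5.
Phase 2 runs for 15.6 − 7 = 8.6 months at r = -0.09.
N(15.6) = 19798.5·e^(-0.09×8.6) = 19798.5·e^-0.774 = 9130.38.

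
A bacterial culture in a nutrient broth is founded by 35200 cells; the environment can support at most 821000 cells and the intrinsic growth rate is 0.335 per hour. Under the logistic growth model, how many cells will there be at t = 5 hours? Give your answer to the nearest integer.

A = (K − N₀)/N₀ = (821000 − 35200)/35200 = 22.324.
N(t) = K/(1 + A·e^(−rt)) = 821000/(1 + 22.324×e^(−0.335×5)).
e^(−1.675) = 0.18731; denominator = 1 + 22.324×0.18731 = 5.1814.
N = 821000/5.1814 = 158450.

158450 cells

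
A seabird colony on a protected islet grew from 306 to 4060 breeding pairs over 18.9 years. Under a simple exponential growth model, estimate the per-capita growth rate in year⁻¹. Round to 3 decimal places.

From N(t) = N₀·e^(rt): e^(r·18.9) = 4060/306 = 13.268.
r·18.9 = ln(13.268) = 2.5854, so r = 2.5854/18.9 = 0.13679.

0.137 per year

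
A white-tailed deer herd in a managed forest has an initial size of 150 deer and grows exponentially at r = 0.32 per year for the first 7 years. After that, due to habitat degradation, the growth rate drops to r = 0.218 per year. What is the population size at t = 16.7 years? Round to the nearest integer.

Phase 1: N(7) = 150·e^(0.32×7) = 150·e^2.24 = 1409.
Phase 2 runs for 16.7 − 7 = 9.7 years at r = 0.218.
N(16.7) = 1409·e^(0.218×9.7) = 1409·e^2.115 = 11675.4.

11675 deer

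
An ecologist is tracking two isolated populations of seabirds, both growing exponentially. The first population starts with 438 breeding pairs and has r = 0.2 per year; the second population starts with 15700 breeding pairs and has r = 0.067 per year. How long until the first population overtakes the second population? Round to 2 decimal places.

Set 438·e^(0.2t) = 15700·e^(0.067t).
e^((0.2 − 0.067)t) = 15700/438 → e^(0.133·t) = 35.845.
0.133·t = ln(35.845) = 3.5792, so t = 3.5792/0.133 = 26.911.

26.91 years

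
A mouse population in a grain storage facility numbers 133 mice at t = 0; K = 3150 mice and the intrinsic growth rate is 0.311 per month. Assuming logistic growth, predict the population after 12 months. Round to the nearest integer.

A = (K − N₀)/N₀ = (3150 − 133)/133 = 22.684.
N(t) = K/(1 + A·e^(−rt)) = 3150/(1 + 22.684×e^(−0.311×12)).
e^(−3.732) = 0.023945; denominator = 1 + 22.684×0.023945 = 1.5432.
N = 3150/1.5432 = 2041.25.

2041 mice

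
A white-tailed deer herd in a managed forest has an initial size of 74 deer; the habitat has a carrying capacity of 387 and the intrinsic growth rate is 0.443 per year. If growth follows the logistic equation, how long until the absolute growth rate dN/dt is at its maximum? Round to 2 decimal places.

Logistic growth is fastest at N = K/2 = 193.5.
A = (K − N₀)/N₀ = 4.2297. Set K/(1 + A·e^(−rt)) = K/2 → A·e^(−rt) = 1.
e^(−0.443t) = 1/4.2297 = 0.236422, so t = ln(4.2297)/0.443 = 1.4421/0.443 = 3.2554.

3.26 years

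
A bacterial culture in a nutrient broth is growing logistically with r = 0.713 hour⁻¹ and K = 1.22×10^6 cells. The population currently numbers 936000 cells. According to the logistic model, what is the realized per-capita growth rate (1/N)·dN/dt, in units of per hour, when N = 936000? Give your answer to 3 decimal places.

(1/N)·dN/dt = r(1 − N/K) = 0.713 × (1 − 936000/1.22×10^6).
= 0.713 × 0.23279 = 0.16598.

0.166 per hour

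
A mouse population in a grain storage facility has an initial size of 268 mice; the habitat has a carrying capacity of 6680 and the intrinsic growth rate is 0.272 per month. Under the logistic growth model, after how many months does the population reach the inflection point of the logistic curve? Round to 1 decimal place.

Logistic growth is fastest at N = K/2 = 3340.
A = (K − N₀)/N₀ = 23.925. Set K/(1 + A·e^(−rt)) = K/2 → A·e^(−rt) = 1.
e^(−0.272t) = 1/23.925 = 0.0417966, so t = ln(23.925)/0.272 = 3.1749/0.272 = 11.673.

11.7 months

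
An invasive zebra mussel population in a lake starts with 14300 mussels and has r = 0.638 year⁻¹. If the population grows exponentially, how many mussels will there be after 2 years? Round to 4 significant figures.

51230 mussels

N(t) = N₀·e^(rt) = 14300 × e^(0.638×2) = 14300 × e^1.276.
e^1.276 ≈ 3.5823, so N ≈ 14300 × 3.5823 = 51226.6.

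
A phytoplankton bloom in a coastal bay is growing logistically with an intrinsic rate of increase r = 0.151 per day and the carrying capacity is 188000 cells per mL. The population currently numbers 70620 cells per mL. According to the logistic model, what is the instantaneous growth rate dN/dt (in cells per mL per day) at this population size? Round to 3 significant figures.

6660 cells per mL per day

dN/dt = rN(1 − N/K) = 0.151 × 70620 × (1 − 70620/188000).
1 − 70620/188000 = 0.62436; dN/dt = 0.151 × 70620 × 0.62436 = 6658.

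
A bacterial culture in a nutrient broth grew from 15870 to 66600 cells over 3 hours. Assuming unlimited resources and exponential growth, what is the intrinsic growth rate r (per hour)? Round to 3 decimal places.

0.478 per hour

From N(t) = N₀·e^(rt): e^(r·3) = 66600/15870 = 4.1966.
r·3 = ln(4.1966) = 1.4343, so r = 1.4343/3 = 0.47809.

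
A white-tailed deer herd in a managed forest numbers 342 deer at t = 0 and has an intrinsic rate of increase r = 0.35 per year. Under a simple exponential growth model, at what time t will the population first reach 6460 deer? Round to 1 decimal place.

8.4 years

Set N₀·e^(rt) = 6460: e^(0.35·t) = 6460/342 = 18.889.
0.35·t = ln(18.889) = 2.9386, so t = 2.9386/0.35 = 8.3959.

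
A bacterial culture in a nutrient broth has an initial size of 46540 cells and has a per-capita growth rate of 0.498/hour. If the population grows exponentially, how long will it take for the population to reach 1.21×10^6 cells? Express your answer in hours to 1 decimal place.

6.5 hours

Set N₀·e^(rt) = 1.21×10^6: e^(0.498·t) = 1.21×10^6/46540 = 25.999.
0.498·t = ln(25.999) = 3.2581, so t = 3.2581/0.498 = 6.5423.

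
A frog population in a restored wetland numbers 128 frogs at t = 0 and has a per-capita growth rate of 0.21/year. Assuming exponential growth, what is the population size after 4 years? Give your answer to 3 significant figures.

N(t) = N₀·e^(rt) = 128 × e^(0.21×4) = 128 × e^0.84.
e^0.84 ≈ 2.3164, so N ≈ 128 × 2.3164 = 296.495.

296 frogs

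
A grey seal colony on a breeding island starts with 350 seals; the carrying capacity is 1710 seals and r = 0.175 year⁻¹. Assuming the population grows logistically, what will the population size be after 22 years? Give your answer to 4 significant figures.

A = (K − N₀)/N₀ = (1710 − 350)/350 = 3.8857.
N(t) = K/(1 + A·e^(−rt)) = 1710/(1 + 3.8857×e^(−0.175×22)).
e^(−3.85) = 0.02128; denominator = 1 + 3.8857×0.02128 = 1.0827.
N = 1710/1.0827 = 1579.4.

1579 seals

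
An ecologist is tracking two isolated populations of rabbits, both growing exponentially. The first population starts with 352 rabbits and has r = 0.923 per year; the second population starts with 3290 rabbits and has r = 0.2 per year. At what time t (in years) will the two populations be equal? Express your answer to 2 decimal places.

Set 352·e^(0.923t) = 3290·e^(0.2t).
e^((0.923 − 0.2)t) = 3290/352 → e^(0.723·t) = 9.3466.
0.723·t = ln(9.3466) = 2.235, so t = 2.235/0.723 = 3.0913.

3.09 years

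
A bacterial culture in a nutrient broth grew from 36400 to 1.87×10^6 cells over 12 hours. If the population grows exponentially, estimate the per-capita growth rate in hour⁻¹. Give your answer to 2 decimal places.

0.33 per hour

From N(t) = N₀·e^(rt): e^(r·12) = 1.87×10^6/36400 = 51.374.
r·12 = ln(51.374) = 3.9391, so r = 3.9391/12 = 0.32826.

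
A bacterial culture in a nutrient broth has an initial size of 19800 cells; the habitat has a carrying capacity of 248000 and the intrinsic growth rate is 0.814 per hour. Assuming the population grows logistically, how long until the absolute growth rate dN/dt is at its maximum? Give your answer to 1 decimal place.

3.0 hours

Logistic growth is fastest at N = K/2 = 124000.
A = (K − N₀)/N₀ = 11.525. Set K/(1 + A·e^(−rt)) = K/2 → A·e^(−rt) = 1.
e^(−0.814t) = 1/11.525 = 0.086766, so t = ln(11.525)/0.814 = 2.4445/0.814 = 3.0031.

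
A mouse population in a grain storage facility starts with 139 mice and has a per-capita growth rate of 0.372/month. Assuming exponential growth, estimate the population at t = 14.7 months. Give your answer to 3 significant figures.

33000 mice

N(t) = N₀·e^(rt) = 139 × e^(0.372×14.7) = 139 × e^5.468.
e^5.468 ≈ 237.08, so N ≈ 139 × 237.08 = 32954.2.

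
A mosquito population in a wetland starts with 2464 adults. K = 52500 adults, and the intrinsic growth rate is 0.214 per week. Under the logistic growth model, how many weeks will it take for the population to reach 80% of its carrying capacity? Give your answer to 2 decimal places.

20.55 weeks

A = (K − N₀)/N₀ = (52500 − 2464)/2464 = 20.307.
Solve 52500/(1 + 20.307·e^(−0.214t)) = 42000: 1 + 20.307·e^(−0.214t) = 1.25, so e^(−0.214t) = 0.0123111.
−0.214·t = ln(0.0123111) = -4.3973, so t = 4.3973/0.214 = 20.548.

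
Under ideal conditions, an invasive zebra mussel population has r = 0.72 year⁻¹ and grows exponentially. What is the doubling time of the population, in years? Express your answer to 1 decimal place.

Doubling time t_d = ln(2)/r = 0.6931/0.72 = 0.9627.

1.0 years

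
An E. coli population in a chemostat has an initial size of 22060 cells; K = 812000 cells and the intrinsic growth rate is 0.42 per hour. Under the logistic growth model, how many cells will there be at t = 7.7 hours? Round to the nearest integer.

336811 cells

A = (K − N₀)/N₀ = (812000 − 22060)/22060 = 35.809.
N(t) = K/(1 + A·e^(−rt)) = 812000/(1 + 35.809×e^(−0.42×7.7)).
e^(−3.234) = 0.0394; denominator = 1 + 35.809×0.0394 = 2.4108.
N = 812000/2.4108 = 336811.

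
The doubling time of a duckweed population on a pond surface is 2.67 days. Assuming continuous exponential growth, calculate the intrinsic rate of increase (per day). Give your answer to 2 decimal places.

r = ln(2)/t_d = 0.6931/2.67 = 0.25961.

0.26 per day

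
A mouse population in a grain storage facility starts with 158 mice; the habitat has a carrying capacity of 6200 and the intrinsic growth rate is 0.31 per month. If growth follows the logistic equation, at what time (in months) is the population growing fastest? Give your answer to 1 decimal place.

11.8 months

Logistic growth is fastest at N = K/2 = 3100.
A = (K − N₀)/N₀ = 38.241. Set K/(1 + A·e^(−rt)) = K/2 → A·e^(−rt) = 1.
e^(−0.31t) = 1/38.241 = 0.0261503, so t = ln(38.241)/0.31 = 3.6439/0.31 = 11.755.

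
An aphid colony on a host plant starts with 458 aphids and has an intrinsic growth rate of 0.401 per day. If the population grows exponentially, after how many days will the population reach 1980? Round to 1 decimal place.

Set N₀·e^(rt) = 1980: e^(0.401·t) = 1980/458 = 4.3231.
0.401·t = ln(4.3231) = 1.464, so t = 1.464/0.401 = 3.6508.

3.7 days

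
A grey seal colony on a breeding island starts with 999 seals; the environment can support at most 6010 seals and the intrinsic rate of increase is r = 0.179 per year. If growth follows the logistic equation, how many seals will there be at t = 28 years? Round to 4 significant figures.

A = (K − N₀)/N₀ = (6010 − 999)/999 = 5.016.
N(t) = K/(1 + A·e^(−rt)) = 6010/(1 + 5.016×e^(−0.179×28)).
e^(−5.012) = 0.0066576; denominator = 1 + 5.016×0.0066576 = 1.0334.
N = 6010/1.0334 = 5815.78.

5816 seals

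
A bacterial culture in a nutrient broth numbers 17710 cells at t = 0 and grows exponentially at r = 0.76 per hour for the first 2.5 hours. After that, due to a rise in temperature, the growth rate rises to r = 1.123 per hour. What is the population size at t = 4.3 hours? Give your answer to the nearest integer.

893842 cells

Phase 1: N(2.5) = 17710·e^(0.76×2.5) = 17710·e^1.9 = 118407.
Phase 2 runs for 4.3 − 2.5 = 1.8 hours at r = 1.123.
N(4.3) = 118407·e^(1.123×1.8) = 118407·e^2.021 = 893842.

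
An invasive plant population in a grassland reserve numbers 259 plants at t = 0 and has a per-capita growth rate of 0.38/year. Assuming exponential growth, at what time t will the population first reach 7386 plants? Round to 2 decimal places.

8.82 years

Set N₀·e^(rt) = 7386: e^(0.38·t) = 7386/259 = 28.517.
0.38·t = ln(28.517) = 3.3505, so t = 3.3505/0.38 = 8.8171.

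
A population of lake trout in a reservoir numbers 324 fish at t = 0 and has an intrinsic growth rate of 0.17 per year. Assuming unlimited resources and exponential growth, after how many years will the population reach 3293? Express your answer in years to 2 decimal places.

Set N₀·e^(rt) = 3293: e^(0.17·t) = 3293/324 = 10.164.
0.17·t = ln(10.164) = 2.3188, so t = 2.3188/0.17 = 13.64.

13.64 years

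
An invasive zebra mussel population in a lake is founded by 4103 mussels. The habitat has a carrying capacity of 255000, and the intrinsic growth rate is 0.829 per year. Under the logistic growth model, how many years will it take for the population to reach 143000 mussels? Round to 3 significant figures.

5.26 years

A = (K − N₀)/N₀ = (255000 − 4103)/4103 = 61.15.
Solve 255000/(1 + 61.15·e^(−0.829t)) = 143000: 1 + 61.15·e^(−0.829t) = 1.7832, so e^(−0.829t) = 0.0128082.
−0.829·t = ln(0.0128082) = -4.3577, so t = 4.3577/0.829 = 5.2565.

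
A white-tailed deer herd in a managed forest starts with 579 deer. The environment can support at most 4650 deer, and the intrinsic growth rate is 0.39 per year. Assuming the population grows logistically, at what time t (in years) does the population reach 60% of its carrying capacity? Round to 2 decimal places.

6.04 years

A = (K − N₀)/N₀ = (4650 − 579)/579 = 7.0311.
Solve 4650/(1 + 7.0311·e^(−0.39t)) = 2790: 1 + 7.0311·e^(−0.39t) = 1.6667, so e^(−0.39t) = 0.094817.
−0.39·t = ln(0.094817) = -2.3558, so t = 2.3558/0.39 = 6.0405.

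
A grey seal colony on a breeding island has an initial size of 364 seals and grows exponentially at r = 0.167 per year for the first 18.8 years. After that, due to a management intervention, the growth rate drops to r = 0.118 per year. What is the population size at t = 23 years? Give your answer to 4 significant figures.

Phase 1: N(18.8) = 364·e^(0.167×18.8) = 364·e^3.14 = 8406.44.
Phase 2 runs for 23 − 18.8 = 4.2 years at r = 0.118.
N(23) = 8406.44·e^(0.118×4.2) = 8406.44·e^0.4956 = 13799.

13800 seals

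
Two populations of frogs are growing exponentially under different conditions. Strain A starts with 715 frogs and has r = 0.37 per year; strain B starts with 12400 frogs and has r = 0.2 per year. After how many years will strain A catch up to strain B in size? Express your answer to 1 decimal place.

16.8 years

Set 715·e^(0.37t) = 12400·e^(0.2t).
e^((0.37 − 0.2)t) = 12400/715 → e^(0.17·t) = 17.343.
0.17·t = ln(17.343) = 2.8532, so t = 2.8532/0.17 = 16.783.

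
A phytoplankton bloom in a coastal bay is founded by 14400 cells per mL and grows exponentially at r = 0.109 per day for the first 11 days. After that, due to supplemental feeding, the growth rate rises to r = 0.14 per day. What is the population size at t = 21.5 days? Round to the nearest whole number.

Phase 1: N(11) = 14400·e^(0.109×11) = 14400·e^1.199 = 47761.9.
Phase 2 runs for 21.5 − 11 = 10.5 days at r = 0.14.
N(21.5) = 47761.9·e^(0.14×10.5) = 47761.9·e^1.47 = 207728.

207728 cells per mL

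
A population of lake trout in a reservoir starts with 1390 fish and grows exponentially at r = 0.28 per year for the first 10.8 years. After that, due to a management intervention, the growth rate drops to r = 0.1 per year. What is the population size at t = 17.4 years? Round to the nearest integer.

Phase 1: N(10.8) = 1390·e^(0.28×10.8) = 1390·e^3.024 = 28597.1.
Phase 2 runs for 17.4 − 10.8 = 6.6 years at r = 0.1.
N(17.4) = 28597.1·e^(0.1×6.6) = 28597.1·e^0.66 = 55329.4.

55329 fish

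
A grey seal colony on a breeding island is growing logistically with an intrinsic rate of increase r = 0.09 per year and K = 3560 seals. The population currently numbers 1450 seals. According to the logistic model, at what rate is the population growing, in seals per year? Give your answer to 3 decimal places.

77.347 seals per year

dN/dt = rN(1 − N/K) = 0.09 × 1450 × (1 − 1450/3560).
1 − 1450/3560 = 0.5927; dN/dt = 0.09 × 1450 × 0.5927 = 77.347.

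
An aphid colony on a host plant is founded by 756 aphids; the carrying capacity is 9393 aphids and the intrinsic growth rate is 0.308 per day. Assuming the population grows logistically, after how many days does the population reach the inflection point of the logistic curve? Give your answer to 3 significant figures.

Logistic growth is fastest at N = K/2 = 4696.5.
A = (K − N₀)/N₀ = 11.425. Set K/(1 + A·e^(−rt)) = K/2 → A·e^(−rt) = 1.
e^(−0.308t) = 1/11.425 = 0.0875304, so t = ln(11.425)/0.308 = 2.4358/0.308 = 7.9083.

7.91 days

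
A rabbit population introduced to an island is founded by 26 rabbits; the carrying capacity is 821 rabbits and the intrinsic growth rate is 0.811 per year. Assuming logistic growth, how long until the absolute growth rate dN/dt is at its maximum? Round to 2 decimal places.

Logistic growth is fastest at N = K/2 = 410.5.
A = (K − N₀)/N₀ = 30.577. Set K/(1 + A·e^(−rt)) = K/2 → A·e^(−rt) = 1.
e^(−0.811t) = 1/30.577 = 0.0327044, so t = ln(30.577)/0.811 = 3.4202/0.811 = 4.2173.

4.22 years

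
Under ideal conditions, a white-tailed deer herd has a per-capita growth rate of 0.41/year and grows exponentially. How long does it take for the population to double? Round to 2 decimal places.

Doubling time t_d = ln(2)/r = 0.6931/0.41 = 1.6906.

1.69 years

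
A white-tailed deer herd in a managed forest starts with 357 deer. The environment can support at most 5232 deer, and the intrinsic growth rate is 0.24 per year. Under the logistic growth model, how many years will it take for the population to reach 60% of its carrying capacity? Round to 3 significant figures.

12.6 years

A = (K − N₀)/N₀ = (5232 − 357)/357 = 13.655.
Solve 5232/(1 + 13.655·e^(−0.24t)) = 3139.2: 1 + 13.655·e^(−0.24t) = 1.6667, so e^(−0.24t) = 0.0488205.
−0.24·t = ln(0.0488205) = -3.0196, so t = 3.0196/0.24 = 12.582.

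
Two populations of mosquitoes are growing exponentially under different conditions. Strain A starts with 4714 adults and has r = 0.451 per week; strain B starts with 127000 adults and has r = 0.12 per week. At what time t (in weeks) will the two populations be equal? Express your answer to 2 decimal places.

Set 4714·e^(0.451t) = 127000·e^(0.12t).
e^((0.451 − 0.12)t) = 127000/4714 → e^(0.331·t) = 26.941.
0.331·t = ln(26.941) = 3.2937, so t = 3.2937/0.331 = 9.9506.

9.95 weeks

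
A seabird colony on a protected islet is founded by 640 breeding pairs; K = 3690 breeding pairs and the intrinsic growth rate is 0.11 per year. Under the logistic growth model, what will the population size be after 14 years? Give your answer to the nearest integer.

1825 breeding pairs

A = (K − N₀)/N₀ = (3690 − 640)/640 = 4.7656.
N(t) = K/(1 + A·e^(−rt)) = 3690/(1 + 4.7656×e^(−0.11×14)).
e^(−1.54) = 0.21438; denominator = 1 + 4.7656×0.21438 = 2.0217.
N = 3690/2.0217 = 1825.23.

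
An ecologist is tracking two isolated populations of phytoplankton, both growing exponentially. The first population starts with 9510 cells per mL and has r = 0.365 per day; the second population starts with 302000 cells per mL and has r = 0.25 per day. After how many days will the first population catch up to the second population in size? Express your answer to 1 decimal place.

30.1 days

Set 9510·e^(0.365t) = 302000·e^(0.25t).
e^((0.365 − 0.25)t) = 302000/9510 → e^(0.115·t) = 31.756.
0.115·t = ln(31.756) = 3.4581, so t = 3.4581/0.115 = 30.07.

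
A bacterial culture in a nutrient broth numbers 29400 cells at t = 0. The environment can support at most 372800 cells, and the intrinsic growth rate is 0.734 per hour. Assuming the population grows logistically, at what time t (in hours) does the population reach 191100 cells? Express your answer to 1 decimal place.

A = (K − N₀)/N₀ = (372800 − 29400)/29400 = 11.68.
Solve 372800/(1 + 11.68·e^(−0.734t)) = 191100: 1 + 11.68·e^(−0.734t) = 1.9508, so e^(−0.734t) = 0.0814032.
−0.734·t = ln(0.0814032) = -2.5083, so t = 2.5083/0.734 = 3.4174.

3.4 hours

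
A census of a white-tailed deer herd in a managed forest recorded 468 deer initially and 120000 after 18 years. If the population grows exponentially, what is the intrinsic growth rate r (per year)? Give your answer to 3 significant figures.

0.308 per year

From N(t) = N₀·e^(rt): e^(r·18) = 120000/468 = 256.41.
r·18 = ln(256.41) = 5.5468, so r = 5.5468/18 = 0.30815.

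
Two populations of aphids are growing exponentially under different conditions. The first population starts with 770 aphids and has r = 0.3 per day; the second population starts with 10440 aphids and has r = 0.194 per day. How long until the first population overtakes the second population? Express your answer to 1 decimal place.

Set 770·e^(0.3t) = 10440·e^(0.194t).
e^((0.3 − 0.194)t) = 10440/770 → e^(0.106·t) = 13.558.
0.106·t = ln(13.558) = 2.607, so t = 2.607/0.106 = 24.594.

24.6 days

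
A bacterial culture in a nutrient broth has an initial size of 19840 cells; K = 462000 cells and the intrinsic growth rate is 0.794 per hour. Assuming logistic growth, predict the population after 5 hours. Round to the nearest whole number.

A = (K − N₀)/N₀ = (462000 − 19840)/19840 = 22.286.
N(t) = K/(1 + A·e^(−rt)) = 462000/(1 + 22.286×e^(−0.794×5)).
e^(−3.97) = 0.018873; denominator = 1 + 22.286×0.018873 = 1.4206.
N = 462000/1.4206 = 325210.

325210 cells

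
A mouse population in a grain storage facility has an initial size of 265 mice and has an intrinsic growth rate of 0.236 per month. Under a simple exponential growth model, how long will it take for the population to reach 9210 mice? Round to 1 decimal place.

15.0 months

Set N₀·e^(rt) = 9210: e^(0.236·t) = 9210/265 = 34.755.
0.236·t = ln(34.755) = 3.5483, so t = 3.5483/0.236 = 15.035.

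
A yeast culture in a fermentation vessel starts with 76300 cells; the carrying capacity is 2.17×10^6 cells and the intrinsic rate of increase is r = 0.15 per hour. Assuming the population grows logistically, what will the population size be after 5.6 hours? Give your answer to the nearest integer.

168920 cells

A = (K − N₀)/N₀ = (2.17×10^6 − 76300)/76300 = 27.44.
N(t) = K/(1 + A·e^(−rt)) = 2.17×10^6/(1 + 27.44×e^(−0.15×5.6)).
e^(−0.84) = 0.43171; denominator = 1 + 27.44×0.43171 = 12.846.
N = 2.17×10^6/12.846 = 168920.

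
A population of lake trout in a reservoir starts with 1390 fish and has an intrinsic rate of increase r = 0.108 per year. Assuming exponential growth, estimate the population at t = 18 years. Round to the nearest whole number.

N(t) = N₀·e^(rt) = 1390 × e^(0.108×18) = 1390 × e^1.944.
e^1.944 ≈ 6.9866, so N ≈ 1390 × 6.9866 = 9711.43.

9711 fish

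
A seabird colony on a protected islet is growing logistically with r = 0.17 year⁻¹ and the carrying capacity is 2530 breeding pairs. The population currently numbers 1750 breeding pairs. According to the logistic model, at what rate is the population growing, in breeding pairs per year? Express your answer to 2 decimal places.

dN/dt = rN(1 − N/K) = 0.17 × 1750 × (1 − 1750/2530).
1 − 1750/2530 = 0.3083; dN/dt = 0.17 × 1750 × 0.3083 = 91.719.

91.72 breeding pairs per year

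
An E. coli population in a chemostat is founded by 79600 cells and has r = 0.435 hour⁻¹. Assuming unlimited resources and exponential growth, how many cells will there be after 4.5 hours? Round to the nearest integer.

563695 cells

N(t) = N₀·e^(rt) = 79600 × e^(0.435×4.5) = 79600 × e^1.958.
e^1.958 ≈ 7.0816, so N ≈ 79600 × 7.0816 = 563695.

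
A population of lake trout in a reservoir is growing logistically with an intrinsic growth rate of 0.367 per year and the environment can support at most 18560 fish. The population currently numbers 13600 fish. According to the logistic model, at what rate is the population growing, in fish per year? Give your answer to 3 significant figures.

dN/dt = rN(1 − N/K) = 0.367 × 13600 × (1 − 13600/18560).
1 − 13600/18560 = 0.26724; dN/dt = 0.367 × 13600 × 0.26724 = 1333.9.

1330 fish per year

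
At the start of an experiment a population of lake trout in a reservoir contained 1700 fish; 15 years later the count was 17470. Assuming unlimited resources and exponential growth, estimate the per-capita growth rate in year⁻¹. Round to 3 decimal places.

From N(t) = N₀·e^(rt): e^(r·15) = 17470/1700 = 10.276.
r·15 = ln(10.276) = 2.3299, so r = 2.3299/15 = 0.15532.

0.155 per year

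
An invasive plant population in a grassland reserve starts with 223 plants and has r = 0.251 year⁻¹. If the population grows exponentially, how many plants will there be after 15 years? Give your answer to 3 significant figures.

9630 plants

N(t) = N₀·e^(rt) = 223 × e^(0.251×15) = 223 × e^3.765.
e^3.765 ≈ 43.164, so N ≈ 223 × 43.164 = 9625.51.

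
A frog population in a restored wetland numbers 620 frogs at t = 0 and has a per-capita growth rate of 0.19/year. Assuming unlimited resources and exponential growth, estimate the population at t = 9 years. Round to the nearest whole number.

N(t) = N₀·e^(rt) = 620 × e^(0.19×9) = 620 × e^1.71.
e^1.71 ≈ 5.529, so N ≈ 620 × 5.529 = 3427.96.

3428 frogs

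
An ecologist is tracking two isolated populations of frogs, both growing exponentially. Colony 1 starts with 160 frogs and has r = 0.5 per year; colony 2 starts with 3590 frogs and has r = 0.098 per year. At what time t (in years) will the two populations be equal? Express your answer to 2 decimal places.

7.74 years

Set 160·e^(0.5t) = 3590·e^(0.098t).
e^((0.5 − 0.098)t) = 3590/160 → e^(0.402·t) = 22.438.
0.402·t = ln(22.438) = 3.1107, so t = 3.1107/0.402 = 7.7381.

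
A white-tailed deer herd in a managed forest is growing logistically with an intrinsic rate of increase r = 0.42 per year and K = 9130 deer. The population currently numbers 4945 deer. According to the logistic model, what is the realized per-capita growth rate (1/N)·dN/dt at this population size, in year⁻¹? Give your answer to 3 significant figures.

(1/N)·dN/dt = r(1 − N/K) = 0.42 × (1 − 4945/9130).
= 0.42 × 0.45838 = 0.19252.

0.193 per year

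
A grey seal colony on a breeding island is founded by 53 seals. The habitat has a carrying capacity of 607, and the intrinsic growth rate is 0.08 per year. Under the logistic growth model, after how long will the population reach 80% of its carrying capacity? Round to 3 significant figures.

A = (K − N₀)/N₀ = (607 − 53)/53 = 10.453.
Solve 607/(1 + 10.453·e^(−0.08t)) = 485.6: 1 + 10.453·e^(−0.08t) = 1.25, so e^(−0.08t) = 0.023917.
−0.08·t = ln(0.023917) = -3.7332, so t = 3.7332/0.08 = 46.665.

46.7 years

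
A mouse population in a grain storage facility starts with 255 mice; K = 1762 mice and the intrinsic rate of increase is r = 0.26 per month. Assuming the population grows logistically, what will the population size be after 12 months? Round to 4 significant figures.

1397 mice

A = (K − N₀)/N₀ = (1762 − 255)/255 = 5.9098.
N(t) = K/(1 + A·e^(−rt)) = 1762/(1 + 5.9098×e^(−0.26×12)).
e^(−3.12) = 0.044157; denominator = 1 + 5.9098×0.044157 = 1.261.
N = 1762/1.261 = 1397.35.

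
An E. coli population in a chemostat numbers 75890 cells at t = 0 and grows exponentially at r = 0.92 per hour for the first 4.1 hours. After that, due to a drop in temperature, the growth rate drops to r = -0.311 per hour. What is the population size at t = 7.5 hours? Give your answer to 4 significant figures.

1146000 cells

Phase 1: N(4.1) = 75890·e^(0.92×4.1) = 75890·e^3.772 = 3.298704×10^6.
Phase 2 runs for 7.5 − 4.1 = 3.4 hours at r = -0.311.
N(7.5) = 3.298704×10^6·e^(-0.311×3.4) = 3.298704×10^6·e^-1.057 = 1.14583×10^6.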